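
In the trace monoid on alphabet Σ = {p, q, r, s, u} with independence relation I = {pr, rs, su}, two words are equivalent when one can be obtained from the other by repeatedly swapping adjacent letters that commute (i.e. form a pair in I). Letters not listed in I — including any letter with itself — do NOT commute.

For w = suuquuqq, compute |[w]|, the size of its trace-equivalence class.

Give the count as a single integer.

piece 0:s — minimal
piece 1:u — minimal
piece 2:u rests on {1:u}
piece 3:q rests on {0:s, 2:u}
piece 4:u rests on {3:q}
piece 5:u rests on {4:u}
piece 6:q rests on {5:u}
piece 7:q rests on {6:q}
minimal pieces: {0:s, 1:u}
ways to finish when only these pieces remain (= sum over removing one remaining piece with nothing left below it):
  1 left: {7}→1
  2 left: {6,7}→1
  3 left: {5,6,7}→1
  4 left: {4,5,6,7}→1
  5 left: {3,4,5,6,7}→1
  6 left: {0,3,4,5,6,7}→1  {2,3,4,5,6,7}→1
  placing 0:s first → 1 extensions
  placing 1:u first → 2 extensions
total linear extensions = 3

3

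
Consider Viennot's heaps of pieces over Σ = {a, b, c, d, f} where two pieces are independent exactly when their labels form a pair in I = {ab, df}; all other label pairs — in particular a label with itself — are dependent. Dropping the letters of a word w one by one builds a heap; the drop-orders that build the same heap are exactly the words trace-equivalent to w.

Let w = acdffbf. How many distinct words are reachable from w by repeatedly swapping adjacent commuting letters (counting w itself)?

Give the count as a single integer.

drop 0:a onto floor
drop 1:c onto {0:a}
drop 2:d onto {1:c}
drop 3:f onto {1:c}
drop 4:f onto {3:f}
drop 5:b onto {2:d, 4:f}
drop 6:f onto {5:b}
ground layer = {0:a}
drop-orders for the pieces not yet dropped (sum over which currently-grounded one goes next):
  1 to go: {6} 1
  2 to go: {5,6} 1
  3 to go: {2,5,6} 1  {4,5,6} 1
  4 to go: {2,4,5,6} 2  {3,4,5,6} 1
  5 to go: {2,3,4,5,6} 3
  if 0:a drops first: 3 orders

3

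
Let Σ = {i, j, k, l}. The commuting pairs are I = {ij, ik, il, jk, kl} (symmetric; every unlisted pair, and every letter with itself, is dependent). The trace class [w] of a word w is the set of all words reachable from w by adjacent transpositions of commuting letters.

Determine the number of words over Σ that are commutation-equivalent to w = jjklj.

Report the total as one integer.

5

piece 0:j — minimal
piece 1:j rests on {0:j}
piece 2:k — minimal
piece 3:l rests on {1:j}
piece 4:j rests on {3:l}
minimal pieces: {0:j, 2:k}
ways to finish when only these pieces remain (= sum over removing one remaining piece with nothing left below it):
  1 left: {2}→1  {4}→1
  2 left: {2,4}→2  {3,4}→1
  3 left: {1,3,4}→1  {2,3,4}→3
  placing 0:j first → 4 extensions
  placing 2:k first → 1 extensions
total linear extensions = 5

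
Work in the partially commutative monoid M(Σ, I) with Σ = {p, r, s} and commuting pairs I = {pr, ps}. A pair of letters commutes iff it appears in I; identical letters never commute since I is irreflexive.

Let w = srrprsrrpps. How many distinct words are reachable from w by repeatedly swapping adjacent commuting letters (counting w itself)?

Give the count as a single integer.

165

piece 0:s — minimal
piece 1:r rests on {0:s}
piece 2:r rests on {1:r}
piece 3:p — minimal
piece 4:r rests on {2:r}
piece 5:s rests on {4:r}
piece 6:r rests on {5:s}
piece 7:r rests on {6:r}
piece 8:p rests on {3:p}
piece 9:p rests on {8:p}
piece 10:s rests on {7:r}
minimal pieces: {0:s, 3:p}
ways to finish when only these pieces remain (= sum over removing one remaining piece with nothing left below it):
  1 left: {9}→1  {10}→1
  2 left: {7,10}→1  {8,9}→1  {9,10}→2
  3 left: {3,8,9}→1  {6,7,10}→1  {7,9,10}→3  {8,9,10}→3
  4 left: {3,8,9,10}→4  {5,6,7,10}→1  {6,7,9,10}→4  {7,8,9,10}→6
  5 left: {3,7,8,9,10}→10  {4,5,6,7,10}→1  {5,6,7,9,10}→5  {6,7,8,9,10}→10
  6 left: {2,4,5,6,7,10}→1  {3,6,7,8,9,10}→20  {4,5,6,7,9,10}→6  {5,6,7,8,9,10}→15
  7 left: {1,2,4,5,6,7,10}→1  {2,4,5,6,7,9,10}→7  {3,5,6,7,8,9,10}→35  {4,5,6,7,8,9,10}→21
  8 left: {0,1,2,4,5,6,7,10}→1  {1,2,4,5,6,7,9,10}→8  {2,4,5,6,7,8,9,10}→28  {3,4,5,6,7,8,9,10}→56
  9 left: {0,1,2,4,5,6,7,9,10}→9  {1,2,4,5,6,7,8,9,10}→36  {2,3,4,5,6,7,8,9,10}→84
  placing 0:s first → 120 extensions
  placing 3:p first → 45 extensions
total linear extensions = 165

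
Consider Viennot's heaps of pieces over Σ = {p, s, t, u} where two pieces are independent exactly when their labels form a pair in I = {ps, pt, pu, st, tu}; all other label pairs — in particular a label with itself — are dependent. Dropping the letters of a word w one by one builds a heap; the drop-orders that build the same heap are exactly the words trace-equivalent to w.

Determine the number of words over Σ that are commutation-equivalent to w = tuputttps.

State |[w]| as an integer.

1260

0(t) covers ∅
1(u) covers ∅
2(p) covers ∅
3(u) covers 1:u
4(t) covers 0:t
5(t) covers 4:t
6(t) covers 5:t
7(p) covers 2:p
8(s) covers 3:u
floor of heap: 0:t, 1:u, 2:p
completions by unplaced set U, small U first (add the entries for U minus each lowest piece of U):
  |U|=1: {6}:1  {7}:1  {8}:1
  |U|=2: {2,7}:1  {3,8}:1  {5,6}:1  {6,7}:2  {6,8}:2  {7,8}:2
  |U|=3: {1,3,8}:1  {2,6,7}:3  {2,7,8}:3  {3,6,8}:3  {3,7,8}:3  {4,5,6}:1  {5,6,7}:3  {5,6,8}:3  {6,7,8}:6
  |U|=4: {0,4,5,6}:1  {1,3,6,8}:4  {1,3,7,8}:4  {2,3,7,8}:6  {2,5,6,7}:6  {2,6,7,8}:12  {3,5,6,8}:6  {3,6,7,8}:12  {4,5,6,7}:4  {4,5,6,8}:4  {5,6,7,8}:12
  |U|=5: {0,4,5,6,7}:5  {0,4,5,6,8}:5  {1,2,3,7,8}:10  {1,3,5,6,8}:10  {1,3,6,7,8}:20  {2,3,6,7,8}:30  {2,4,5,6,7}:10  {2,5,6,7,8}:30  {3,4,5,6,8}:10  {3,5,6,7,8}:30  {4,5,6,7,8}:20
  |U|=6: {0,2,4,5,6,7}:15  {0,3,4,5,6,8}:15  {0,4,5,6,7,8}:30  {1,2,3,6,7,8}:60  {1,3,4,5,6,8}:20  {1,3,5,6,7,8}:60  {2,3,5,6,7,8}:90  {2,4,5,6,7,8}:60  {3,4,5,6,7,8}:60
  |U|=7: {0,1,3,4,5,6,8}:35  {0,2,4,5,6,7,8}:105  {0,3,4,5,6,7,8}:105  {1,2,3,5,6,7,8}:210  {1,3,4,5,6,7,8}:140  {2,3,4,5,6,7,8}:210
  start at 0(t): 560
  start at 1(u): 420
  start at 2(p): 280
sum over floor = 1260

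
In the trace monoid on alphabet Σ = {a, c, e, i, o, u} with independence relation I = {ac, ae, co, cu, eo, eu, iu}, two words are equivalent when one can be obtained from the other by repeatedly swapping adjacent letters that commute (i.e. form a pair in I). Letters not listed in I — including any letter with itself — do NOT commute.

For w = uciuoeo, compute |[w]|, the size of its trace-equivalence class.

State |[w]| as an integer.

22

#0=u has no predecessor
#1=c has no predecessor
#2=i depends on [1:c]
#3=u depends on [0:u]
#4=o depends on [2:i, 3:u]
#5=e depends on [2:i]
#6=o depends on [4:o]
sources: [0:u, 1:c]
N(rest) = Σ N(rest − s) over sources s of rest; N(one piece) = 1:
  size 1 → [5]=1  [6]=1
  size 2 → [4,6]=1  [5,6]=2
  size 3 → [3,4,6]=1  [4,5,6]=3
  size 4 → [0,3,4,6]=1  [2,4,5,6]=3  [3,4,5,6]=4
  size 5 → [0,3,4,5,6]=5  [1,2,4,5,6]=3  [2,3,4,5,6]=7
  first=0(u) contributes 10
  first=1(c) contributes 12
|[w]| = 22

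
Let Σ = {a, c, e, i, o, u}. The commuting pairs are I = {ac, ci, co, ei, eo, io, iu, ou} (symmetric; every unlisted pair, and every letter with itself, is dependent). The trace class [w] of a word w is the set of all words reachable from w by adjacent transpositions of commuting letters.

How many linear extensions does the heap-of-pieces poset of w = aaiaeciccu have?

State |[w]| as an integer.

6

#0=a has no predecessor
#1=a depends on [0:a]
#2=i depends on [1:a]
#3=a depends on [2:i]
#4=e depends on [3:a]
#5=c depends on [4:e]
#6=i depends on [3:a]
#7=c depends on [5:c]
#8=c depends on [7:c]
#9=u depends on [8:c]
sources: [0:a]
N(rest) = Σ N(rest − s) over sources s of rest; N(one piece) = 1:
  size 1 → [6]=1  [9]=1
  size 2 → [6,9]=2  [8,9]=1
  size 3 → [6,8,9]=3  [7,8,9]=1
  size 4 → [5,7,8,9]=1  [6,7,8,9]=4
  size 5 → [4,5,7,8,9]=1  [5,6,7,8,9]=5
  size 6 → [4,5,6,7,8,9]=6
  size 7 → [3,4,5,6,7,8,9]=6
  size 8 → [2,3,4,5,6,7,8,9]=6
  first=0(a) contributes 6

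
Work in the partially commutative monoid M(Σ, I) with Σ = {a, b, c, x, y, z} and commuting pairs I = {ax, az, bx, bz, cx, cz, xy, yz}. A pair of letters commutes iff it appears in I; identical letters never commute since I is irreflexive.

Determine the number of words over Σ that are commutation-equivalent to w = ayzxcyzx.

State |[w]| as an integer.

#0=a has no predecessor
#1=y depends on [0:a]
#2=z has no predecessor
#3=x depends on [2:z]
#4=c depends on [1:y]
#5=y depends on [4:c]
#6=z depends on [3:x]
#7=x depends on [6:z]
sources: [0:a, 2:z]
N(rest) = Σ N(rest − s) over sources s of rest; N(one piece) = 1:
  size 1 → [5]=1  [7]=1
  size 2 → [4,5]=1  [5,7]=2  [6,7]=1
  size 3 → [1,4,5]=1  [3,6,7]=1  [4,5,7]=3  [5,6,7]=3
  size 4 → [0,1,4,5]=1  [1,4,5,7]=4  [2,3,6,7]=1  [3,5,6,7]=4  [4,5,6,7]=6
  size 5 → [0,1,4,5,7]=5  [1,4,5,6,7]=10  [2,3,5,6,7]=5  [3,4,5,6,7]=10
  size 6 → [0,1,4,5,6,7]=15  [1,3,4,5,6,7]=20  [2,3,4,5,6,7]=15
  first=0(a) contributes 35
  first=2(z) contributes 35
|[w]| = 70

70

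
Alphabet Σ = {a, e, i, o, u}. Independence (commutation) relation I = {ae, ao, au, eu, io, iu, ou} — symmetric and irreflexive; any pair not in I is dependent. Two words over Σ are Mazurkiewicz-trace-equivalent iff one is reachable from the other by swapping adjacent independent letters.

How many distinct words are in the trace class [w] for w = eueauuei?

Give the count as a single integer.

piece 0:e — minimal
piece 1:u — minimal
piece 2:e rests on {0:e}
piece 3:a — minimal
piece 4:u rests on {1:u}
piece 5:u rests on {4:u}
piece 6:e rests on {2:e}
piece 7:i rests on {3:a, 6:e}
minimal pieces: {0:e, 1:u, 3:a}
ways to finish when only these pieces remain (= sum over removing one remaining piece with nothing left below it):
  1 left: {5}→1  {7}→1
  2 left: {3,7}→1  {4,5}→1  {5,7}→2  {6,7}→1
  3 left: {1,4,5}→1  {2,6,7}→1  {3,5,7}→3  {3,6,7}→2  {4,5,7}→3  {5,6,7}→3
  4 left: {0,2,6,7}→1  {1,4,5,7}→4  {2,3,6,7}→3  {2,5,6,7}→4  {3,4,5,7}→6  {3,5,6,7}→8  {4,5,6,7}→6
  5 left: {0,2,3,6,7}→4  {0,2,5,6,7}→5  {1,3,4,5,7}→10  {1,4,5,6,7}→10  {2,3,5,6,7}→15  {2,4,5,6,7}→10  {3,4,5,6,7}→20
  6 left: {0,2,3,5,6,7}→24  {0,2,4,5,6,7}→15  {1,2,4,5,6,7}→20  {1,3,4,5,6,7}→40  {2,3,4,5,6,7}→45
  placing 0:e first → 105 extensions
  placing 1:u first → 84 extensions
  placing 3:a first → 35 extensions
total linear extensions = 224

224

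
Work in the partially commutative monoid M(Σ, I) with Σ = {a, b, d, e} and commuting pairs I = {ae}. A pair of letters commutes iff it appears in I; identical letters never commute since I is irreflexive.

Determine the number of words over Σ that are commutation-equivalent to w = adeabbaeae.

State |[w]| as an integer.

drop 0:a onto floor
drop 1:d onto {0:a}
drop 2:e onto {1:d}
drop 3:a onto {1:d}
drop 4:b onto {2:e, 3:a}
drop 5:b onto {4:b}
drop 6:a onto {5:b}
drop 7:e onto {5:b}
drop 8:a onto {6:a}
drop 9:e onto {7:e}
ground layer = {0:a}
drop-orders for the pieces not yet dropped (sum over which currently-grounded one goes next):
  1 to go: {8} 1  {9} 1
  2 to go: {6,8} 1  {7,9} 1  {8,9} 2
  3 to go: {6,8,9} 3  {7,8,9} 3
  4 to go: {6,7,8,9} 6
  5 to go: {5,6,7,8,9} 6
  6 to go: {4,5,6,7,8,9} 6
  7 to go: {2,4,5,6,7,8,9} 6  {3,4,5,6,7,8,9} 6
  8 to go: {2,3,4,5,6,7,8,9} 12
  if 0:a drops first: 12 orders

12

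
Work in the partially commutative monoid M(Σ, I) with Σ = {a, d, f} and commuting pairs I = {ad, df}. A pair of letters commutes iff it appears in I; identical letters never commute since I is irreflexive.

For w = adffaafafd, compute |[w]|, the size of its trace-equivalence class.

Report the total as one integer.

45

drop 0:a onto floor
drop 1:d onto floor
drop 2:f onto {0:a}
drop 3:f onto {2:f}
drop 4:a onto {3:f}
drop 5:a onto {4:a}
drop 6:f onto {5:a}
drop 7:a onto {6:f}
drop 8:f onto {7:a}
drop 9:d onto {1:d}
ground layer = {0:a, 1:d}
drop-orders for the pieces not yet dropped (sum over which currently-grounded one goes next):
  1 to go: {8} 1  {9} 1
  2 to go: {1,9} 1  {7,8} 1  {8,9} 2
  3 to go: {1,8,9} 3  {6,7,8} 1  {7,8,9} 3
  4 to go: {1,7,8,9} 6  {5,6,7,8} 1  {6,7,8,9} 4
  5 to go: {1,6,7,8,9} 10  {4,5,6,7,8} 1  {5,6,7,8,9} 5
  6 to go: {1,5,6,7,8,9} 15  {3,4,5,6,7,8} 1  {4,5,6,7,8,9} 6
  7 to go: {1,4,5,6,7,8,9} 21  {2,3,4,5,6,7,8} 1  {3,4,5,6,7,8,9} 7
  8 to go: {0,2,3,4,5,6,7,8} 1  {1,3,4,5,6,7,8,9} 28  {2,3,4,5,6,7,8,9} 8
  if 0:a drops first: 36 orders
  if 1:d drops first: 9 orders
heap linearizations: 45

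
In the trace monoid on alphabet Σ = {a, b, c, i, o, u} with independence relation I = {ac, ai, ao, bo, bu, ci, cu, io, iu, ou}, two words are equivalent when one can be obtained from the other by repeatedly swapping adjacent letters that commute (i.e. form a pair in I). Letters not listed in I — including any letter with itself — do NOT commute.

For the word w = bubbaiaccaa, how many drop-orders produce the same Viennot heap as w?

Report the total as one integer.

drop 0:b onto floor
drop 1:u onto floor
drop 2:b onto {0:b}
drop 3:b onto {2:b}
drop 4:a onto {1:u, 3:b}
drop 5:i onto {3:b}
drop 6:a onto {4:a}
drop 7:c onto {3:b}
drop 8:c onto {7:c}
drop 9:a onto {6:a}
drop 10:a onto {9:a}
ground layer = {0:b, 1:u}
drop-orders for the pieces not yet dropped (sum over which currently-grounded one goes next):
  1 to go: {5} 1  {8} 1  {10} 1
  2 to go: {5,8} 2  {5,10} 2  {7,8} 1  {8,10} 2  {9,10} 1
  3 to go: {5,7,8} 3  {5,8,10} 6  {5,9,10} 3  {6,9,10} 1  {7,8,10} 3  {8,9,10} 3
  4 to go: {4,6,9,10} 1  {5,6,9,10} 4  {5,7,8,10} 12  {5,8,9,10} 12  {6,8,9,10} 4  {7,8,9,10} 6
  5 to go: {1,4,6,9,10} 1  {4,5,6,9,10} 5  {4,6,8,9,10} 5  {5,6,8,9,10} 20  {5,7,8,9,10} 30  {6,7,8,9,10} 10
  6 to go: {1,4,5,6,9,10} 6  {1,4,6,8,9,10} 6  {4,5,6,8,9,10} 30  {4,6,7,8,9,10} 15  {5,6,7,8,9,10} 60
  7 to go: {1,4,5,6,8,9,10} 42  {1,4,6,7,8,9,10} 21  {4,5,6,7,8,9,10} 105
  8 to go: {1,4,5,6,7,8,9,10} 168  {3,4,5,6,7,8,9,10} 105
  9 to go: {1,3,4,5,6,7,8,9,10} 273  {2,3,4,5,6,7,8,9,10} 105
  if 0:b drops first: 378 orders
  if 1:u drops first: 105 orders
heap linearizations: 483

483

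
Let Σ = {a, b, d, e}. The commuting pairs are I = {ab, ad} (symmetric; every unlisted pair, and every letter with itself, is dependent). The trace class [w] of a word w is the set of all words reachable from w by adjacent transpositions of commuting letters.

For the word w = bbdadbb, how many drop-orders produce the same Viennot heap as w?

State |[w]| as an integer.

7

piece 0:b — minimal
piece 1:b rests on {0:b}
piece 2:d rests on {1:b}
piece 3:a — minimal
piece 4:d rests on {2:d}
piece 5:b rests on {4:d}
piece 6:b rests on {5:b}
minimal pieces: {0:b, 3:a}
ways to finish when only these pieces remain (= sum over removing one remaining piece with nothing left below it):
  1 left: {3}→1  {6}→1
  2 left: {3,6}→2  {5,6}→1
  3 left: {3,5,6}→3  {4,5,6}→1
  4 left: {2,4,5,6}→1  {3,4,5,6}→4
  5 left: {1,2,4,5,6}→1  {2,3,4,5,6}→5
  placing 0:b first → 6 extensions
  placing 3:a first → 1 extensions
total linear extensions = 7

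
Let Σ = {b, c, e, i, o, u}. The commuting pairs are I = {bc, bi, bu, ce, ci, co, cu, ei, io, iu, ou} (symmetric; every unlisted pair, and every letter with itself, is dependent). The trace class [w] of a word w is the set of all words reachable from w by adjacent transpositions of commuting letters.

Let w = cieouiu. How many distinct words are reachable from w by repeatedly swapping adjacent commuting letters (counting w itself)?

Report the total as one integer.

315

drop 0:c onto floor
drop 1:i onto floor
drop 2:e onto floor
drop 3:o onto {2:e}
drop 4:u onto {2:e}
drop 5:i onto {1:i}
drop 6:u onto {4:u}
ground layer = {0:c, 1:i, 2:e}
drop-orders for the pieces not yet dropped (sum over which currently-grounded one goes next):
  1 to go: {0} 1  {3} 1  {5} 1  {6} 1
  2 to go: {0,3} 2  {0,5} 2  {0,6} 2  {1,5} 1  {3,5} 2  {3,6} 2  {4,6} 1  {5,6} 2
  3 to go: {0,1,5} 3  {0,3,5} 6  {0,3,6} 6  {0,4,6} 3  {0,5,6} 6  {1,3,5} 3  {1,5,6} 3  {3,4,6} 3  {3,5,6} 6  {4,5,6} 3
  4 to go: {0,1,3,5} 12  {0,1,5,6} 12  {0,3,4,6} 12  {0,3,5,6} 24  {0,4,5,6} 12  {1,3,5,6} 12  {1,4,5,6} 6  {2,3,4,6} 3  {3,4,5,6} 12
  5 to go: {0,1,3,5,6} 60  {0,1,4,5,6} 30  {0,2,3,4,6} 15  {0,3,4,5,6} 60  {1,3,4,5,6} 30  {2,3,4,5,6} 15
  if 0:c drops first: 45 orders
  if 1:i drops first: 90 orders
  if 2:e drops first: 180 orders
heap linearizations: 315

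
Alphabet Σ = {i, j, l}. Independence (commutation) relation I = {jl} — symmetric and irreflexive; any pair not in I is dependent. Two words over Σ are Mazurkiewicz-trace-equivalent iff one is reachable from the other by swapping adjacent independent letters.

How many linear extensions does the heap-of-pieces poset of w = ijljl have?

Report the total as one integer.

#0=i has no predecessor
#1=j depends on [0:i]
#2=l depends on [0:i]
#3=j depends on [1:j]
#4=l depends on [2:l]
sources: [0:i]
N(rest) = Σ N(rest − s) over sources s of rest; N(one piece) = 1:
  size 1 → [3]=1  [4]=1
  size 2 → [1,3]=1  [2,4]=1  [3,4]=2
  size 3 → [1,3,4]=3  [2,3,4]=3
  first=0(i) contributes 6

6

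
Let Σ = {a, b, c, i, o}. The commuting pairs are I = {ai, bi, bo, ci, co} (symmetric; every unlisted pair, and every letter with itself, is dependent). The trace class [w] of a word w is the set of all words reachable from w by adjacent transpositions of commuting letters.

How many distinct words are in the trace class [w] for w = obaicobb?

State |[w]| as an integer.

32

piece 0:o — minimal
piece 1:b — minimal
piece 2:a rests on {0:o, 1:b}
piece 3:i rests on {0:o}
piece 4:c rests on {2:a}
piece 5:o rests on {2:a, 3:i}
piece 6:b rests on {4:c}
piece 7:b rests on {6:b}
minimal pieces: {0:o, 1:b}
ways to finish when only these pieces remain (= sum over removing one remaining piece with nothing left below it):
  1 left: {5}→1  {7}→1
  2 left: {3,5}→1  {5,7}→2  {6,7}→1
  3 left: {3,5,7}→3  {4,6,7}→1  {5,6,7}→3
  4 left: {3,5,6,7}→6  {4,5,6,7}→4
  5 left: {2,4,5,6,7}→4  {3,4,5,6,7}→10
  6 left: {1,2,4,5,6,7}→4  {2,3,4,5,6,7}→14
  placing 0:o first → 18 extensions
  placing 1:b first → 14 extensions
total linear extensions = 32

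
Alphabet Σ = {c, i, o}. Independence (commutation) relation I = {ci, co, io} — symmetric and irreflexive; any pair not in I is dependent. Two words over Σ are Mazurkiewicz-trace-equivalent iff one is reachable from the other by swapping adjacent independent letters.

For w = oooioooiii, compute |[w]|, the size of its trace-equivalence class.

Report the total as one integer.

210

piece 0:o — minimal
piece 1:o rests on {0:o}
piece 2:o rests on {1:o}
piece 3:i — minimal
piece 4:o rests on {2:o}
piece 5:o rests on {4:o}
piece 6:o rests on {5:o}
piece 7:i rests on {3:i}
piece 8:i rests on {7:i}
piece 9:i rests on {8:i}
minimal pieces: {0:o, 3:i}
ways to finish when only these pieces remain (= sum over removing one remaining piece with nothing left below it):
  1 left: {6}→1  {9}→1
  2 left: {5,6}→1  {6,9}→2  {8,9}→1
  3 left: {4,5,6}→1  {5,6,9}→3  {6,8,9}→3  {7,8,9}→1
  4 left: {2,4,5,6}→1  {3,7,8,9}→1  {4,5,6,9}→4  {5,6,8,9}→6  {6,7,8,9}→4
  5 left: {1,2,4,5,6}→1  {2,4,5,6,9}→5  {3,6,7,8,9}→5  {4,5,6,8,9}→10  {5,6,7,8,9}→10
  6 left: {0,1,2,4,5,6}→1  {1,2,4,5,6,9}→6  {2,4,5,6,8,9}→15  {3,5,6,7,8,9}→15  {4,5,6,7,8,9}→20
  7 left: {0,1,2,4,5,6,9}→7  {1,2,4,5,6,8,9}→21  {2,4,5,6,7,8,9}→35  {3,4,5,6,7,8,9}→35
  8 left: {0,1,2,4,5,6,8,9}→28  {1,2,4,5,6,7,8,9}→56  {2,3,4,5,6,7,8,9}→70
  placing 0:o first → 126 extensions
  placing 3:i first → 84 extensions
total linear extensions = 210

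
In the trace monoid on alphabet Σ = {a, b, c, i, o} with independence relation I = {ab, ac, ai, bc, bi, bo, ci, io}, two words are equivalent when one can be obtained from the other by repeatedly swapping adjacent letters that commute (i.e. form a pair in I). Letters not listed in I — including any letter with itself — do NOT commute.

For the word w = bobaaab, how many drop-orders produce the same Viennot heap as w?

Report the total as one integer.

35

piece 0:b — minimal
piece 1:o — minimal
piece 2:b rests on {0:b}
piece 3:a rests on {1:o}
piece 4:a rests on {3:a}
piece 5:a rests on {4:a}
piece 6:b rests on {2:b}
minimal pieces: {0:b, 1:o}
ways to finish when only these pieces remain (= sum over removing one remaining piece with nothing left below it):
  1 left: {5}→1  {6}→1
  2 left: {2,6}→1  {4,5}→1  {5,6}→2
  3 left: {0,2,6}→1  {2,5,6}→3  {3,4,5}→1  {4,5,6}→3
  4 left: {0,2,5,6}→4  {1,3,4,5}→1  {2,4,5,6}→6  {3,4,5,6}→4
  5 left: {0,2,4,5,6}→10  {1,3,4,5,6}→5  {2,3,4,5,6}→10
  placing 0:b first → 15 extensions
  placing 1:o first → 20 extensions
total linear extensions = 35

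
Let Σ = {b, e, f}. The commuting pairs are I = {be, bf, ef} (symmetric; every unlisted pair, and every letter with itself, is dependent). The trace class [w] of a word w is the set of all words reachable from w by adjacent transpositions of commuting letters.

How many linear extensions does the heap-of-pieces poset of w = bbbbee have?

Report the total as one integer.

15

#0=b has no predecessor
#1=b depends on [0:b]
#2=b depends on [1:b]
#3=b depends on [2:b]
#4=e has no predecessor
#5=e depends on [4:e]
sources: [0:b, 4:e]
N(rest) = Σ N(rest − s) over sources s of rest; N(one piece) = 1:
  size 1 → [3]=1  [5]=1
  size 2 → [2,3]=1  [3,5]=2  [4,5]=1
  size 3 → [1,2,3]=1  [2,3,5]=3  [3,4,5]=3
  size 4 → [0,1,2,3]=1  [1,2,3,5]=4  [2,3,4,5]=6
  first=0(b) contributes 10
  first=4(e) contributes 5
|[w]| = 15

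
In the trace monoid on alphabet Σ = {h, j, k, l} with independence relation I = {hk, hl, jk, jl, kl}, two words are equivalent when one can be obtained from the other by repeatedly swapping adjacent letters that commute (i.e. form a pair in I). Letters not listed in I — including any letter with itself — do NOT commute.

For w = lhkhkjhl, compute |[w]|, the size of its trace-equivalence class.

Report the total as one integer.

420

0(l) covers ∅
1(h) covers ∅
2(k) covers ∅
3(h) covers 1:h
4(k) covers 2:k
5(j) covers 3:h
6(h) covers 5:j
7(l) covers 0:l
floor of heap: 0:l, 1:h, 2:k
completions by unplaced set U, small U first (add the entries for U minus each lowest piece of U):
  |U|=1: {4}:1  {6}:1  {7}:1
  |U|=2: {0,7}:1  {2,4}:1  {4,6}:2  {4,7}:2  {5,6}:1  {6,7}:2
  |U|=3: {0,4,7}:3  {0,6,7}:3  {2,4,6}:3  {2,4,7}:3  {3,5,6}:1  {4,5,6}:3  {4,6,7}:6  {5,6,7}:3
  |U|=4: {0,2,4,7}:6  {0,4,6,7}:12  {0,5,6,7}:6  {1,3,5,6}:1  {2,4,5,6}:6  {2,4,6,7}:12  {3,4,5,6}:4  {3,5,6,7}:4  {4,5,6,7}:12
  |U|=5: {0,2,4,6,7}:30  {0,3,5,6,7}:10  {0,4,5,6,7}:30  {1,3,4,5,6}:5  {1,3,5,6,7}:5  {2,3,4,5,6}:10  {2,4,5,6,7}:30  {3,4,5,6,7}:20
  |U|=6: {0,1,3,5,6,7}:15  {0,2,4,5,6,7}:90  {0,3,4,5,6,7}:60  {1,2,3,4,5,6}:15  {1,3,4,5,6,7}:30  {2,3,4,5,6,7}:60
  start at 0(l): 105
  start at 1(h): 210
  start at 2(k): 105
sum over floor = 420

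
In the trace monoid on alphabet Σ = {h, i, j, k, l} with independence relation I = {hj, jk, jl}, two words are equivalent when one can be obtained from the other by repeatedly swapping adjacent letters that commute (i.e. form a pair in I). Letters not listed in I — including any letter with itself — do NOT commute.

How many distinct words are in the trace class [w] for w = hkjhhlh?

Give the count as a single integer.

7

0(h) covers ∅
1(k) covers 0:h
2(j) covers ∅
3(h) covers 1:k
4(h) covers 3:h
5(l) covers 4:h
6(h) covers 5:l
floor of heap: 0:h, 2:j
completions by unplaced set U, small U first (add the entries for U minus each lowest piece of U):
  |U|=1: {2}:1  {6}:1
  |U|=2: {2,6}:2  {5,6}:1
  |U|=3: {2,5,6}:3  {4,5,6}:1
  |U|=4: {2,4,5,6}:4  {3,4,5,6}:1
  |U|=5: {1,3,4,5,6}:1  {2,3,4,5,6}:5
  start at 0(h): 6
  start at 2(j): 1
sum over floor = 7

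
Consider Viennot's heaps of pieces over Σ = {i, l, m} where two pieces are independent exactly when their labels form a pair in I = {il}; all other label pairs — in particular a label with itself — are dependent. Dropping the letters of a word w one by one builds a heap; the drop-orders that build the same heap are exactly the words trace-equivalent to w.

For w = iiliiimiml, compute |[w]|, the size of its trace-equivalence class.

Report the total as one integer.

0(i) covers ∅
1(i) covers 0:i
2(l) covers ∅
3(i) covers 1:i
4(i) covers 3:i
5(i) covers 4:i
6(m) covers 2:l, 5:i
7(i) covers 6:m
8(m) covers 7:i
9(l) covers 8:m
floor of heap: 0:i, 2:l
completions by unplaced set U, small U first (add the entries for U minus each lowest piece of U):
  |U|=1: {9}:1
  |U|=2: {8,9}:1
  |U|=3: {7,8,9}:1
  |U|=4: {6,7,8,9}:1
  |U|=5: {2,6,7,8,9}:1  {5,6,7,8,9}:1
  |U|=6: {2,5,6,7,8,9}:2  {4,5,6,7,8,9}:1
  |U|=7: {2,4,5,6,7,8,9}:3  {3,4,5,6,7,8,9}:1
  |U|=8: {1,3,4,5,6,7,8,9}:1  {2,3,4,5,6,7,8,9}:4
  start at 0(i): 5
  start at 2(l): 1
sum over floor = 6

6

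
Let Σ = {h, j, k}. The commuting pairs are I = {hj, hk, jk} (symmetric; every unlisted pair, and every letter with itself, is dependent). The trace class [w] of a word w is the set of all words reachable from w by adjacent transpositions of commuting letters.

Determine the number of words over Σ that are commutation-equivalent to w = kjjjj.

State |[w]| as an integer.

drop 0:k onto floor
drop 1:j onto floor
drop 2:j onto {1:j}
drop 3:j onto {2:j}
drop 4:j onto {3:j}
ground layer = {0:k, 1:j}
drop-orders for the pieces not yet dropped (sum over which currently-grounded one goes next):
  1 to go: {0} 1  {4} 1
  2 to go: {0,4} 2  {3,4} 1
  3 to go: {0,3,4} 3  {2,3,4} 1
  if 0:k drops first: 1 orders
  if 1:j drops first: 4 orders
heap linearizations: 5

5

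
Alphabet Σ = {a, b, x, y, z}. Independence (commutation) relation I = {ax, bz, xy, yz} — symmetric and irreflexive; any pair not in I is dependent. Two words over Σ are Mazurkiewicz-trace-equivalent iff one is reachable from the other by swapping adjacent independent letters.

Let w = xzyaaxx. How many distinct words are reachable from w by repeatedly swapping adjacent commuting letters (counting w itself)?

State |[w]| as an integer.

0(x) covers ∅
1(z) covers 0:x
2(y) covers ∅
3(a) covers 1:z, 2:y
4(a) covers 3:a
5(x) covers 1:z
6(x) covers 5:x
floor of heap: 0:x, 2:y
completions by unplaced set U, small U first (add the entries for U minus each lowest piece of U):
  |U|=1: {4}:1  {6}:1
  |U|=2: {3,4}:1  {4,6}:2  {5,6}:1
  |U|=3: {2,3,4}:1  {3,4,6}:3  {4,5,6}:3
  |U|=4: {2,3,4,6}:4  {3,4,5,6}:6
  |U|=5: {1,3,4,5,6}:6  {2,3,4,5,6}:10
  start at 0(x): 16
  start at 2(y): 6
sum over floor = 22

22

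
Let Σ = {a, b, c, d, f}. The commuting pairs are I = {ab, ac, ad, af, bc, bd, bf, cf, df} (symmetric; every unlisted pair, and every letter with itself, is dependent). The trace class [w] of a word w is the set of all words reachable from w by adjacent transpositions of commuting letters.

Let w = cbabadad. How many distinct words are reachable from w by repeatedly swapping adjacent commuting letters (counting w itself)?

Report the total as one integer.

#0=c has no predecessor
#1=b has no predecessor
#2=a has no predecessor
#3=b depends on [1:b]
#4=a depends on [2:a]
#5=d depends on [0:c]
#6=a depends on [4:a]
#7=d depends on [5:d]
sources: [0:c, 1:b, 2:a]
N(rest) = Σ N(rest − s) over sources s of rest; N(one piece) = 1:
  size 1 → [3]=1  [6]=1  [7]=1
  size 2 → [1,3]=1  [3,6]=2  [3,7]=2  [4,6]=1  [5,7]=1  [6,7]=2
  size 3 → [0,5,7]=1  [1,3,6]=3  [1,3,7]=3  [2,4,6]=1  [3,4,6]=3  [3,5,7]=3  [3,6,7]=6  [4,6,7]=3  [5,6,7]=3
  size 4 → [0,3,5,7]=4  [0,5,6,7]=4  [1,3,4,6]=6  [1,3,5,7]=6  [1,3,6,7]=12  [2,3,4,6]=4  [2,4,6,7]=4  [3,4,6,7]=12  [3,5,6,7]=12  [4,5,6,7]=6
  size 5 → [0,1,3,5,7]=10  [0,3,5,6,7]=20  [0,4,5,6,7]=10  [1,2,3,4,6]=10  [1,3,4,6,7]=30  [1,3,5,6,7]=30  [2,3,4,6,7]=20  [2,4,5,6,7]=10  [3,4,5,6,7]=30
  size 6 → [0,1,3,5,6,7]=60  [0,2,4,5,6,7]=20  [0,3,4,5,6,7]=60  [1,2,3,4,6,7]=60  [1,3,4,5,6,7]=90  [2,3,4,5,6,7]=60
  first=0(c) contributes 210
  first=1(b) contributes 140
  first=2(a) contributes 210
|[w]| = 560

560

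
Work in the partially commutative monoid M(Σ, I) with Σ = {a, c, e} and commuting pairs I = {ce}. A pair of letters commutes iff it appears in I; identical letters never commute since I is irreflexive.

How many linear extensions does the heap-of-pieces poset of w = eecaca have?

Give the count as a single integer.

3

#0=e has no predecessor
#1=e depends on [0:e]
#2=c has no predecessor
#3=a depends on [1:e, 2:c]
#4=c depends on [3:a]
#5=a depends on [4:c]
sources: [0:e, 2:c]
N(rest) = Σ N(rest − s) over sources s of rest; N(one piece) = 1:
  size 1 → [5]=1
  size 2 → [4,5]=1
  size 3 → [3,4,5]=1
  size 4 → [1,3,4,5]=1  [2,3,4,5]=1
  first=0(e) contributes 2
  first=2(c) contributes 1
|[w]| = 3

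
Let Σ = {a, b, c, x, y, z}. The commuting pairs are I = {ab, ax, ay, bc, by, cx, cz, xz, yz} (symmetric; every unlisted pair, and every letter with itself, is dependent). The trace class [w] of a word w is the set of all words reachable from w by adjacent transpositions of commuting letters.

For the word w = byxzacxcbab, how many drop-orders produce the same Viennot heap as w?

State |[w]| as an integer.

piece 0:b — minimal
piece 1:y — minimal
piece 2:x rests on {0:b, 1:y}
piece 3:z rests on {0:b}
piece 4:a rests on {3:z}
piece 5:c rests on {1:y, 4:a}
piece 6:x rests on {2:x}
piece 7:c rests on {5:c}
piece 8:b rests on {3:z, 6:x}
piece 9:a rests on {7:c}
piece 10:b rests on {8:b}
minimal pieces: {0:b, 1:y}
ways to finish when only these pieces remain (= sum over removing one remaining piece with nothing left below it):
  1 left: {9}→1  {10}→1
  2 left: {7,9}→1  {8,10}→1  {9,10}→2
  3 left: {5,7,9}→1  {6,8,10}→1  {7,9,10}→3  {8,9,10}→3
  4 left: {2,6,8,10}→1  {4,5,7,9}→1  {5,7,9,10}→4  {6,8,9,10}→4  {7,8,9,10}→6
  5 left: {2,6,8,9,10}→5  {4,5,7,9,10}→5  {5,7,8,9,10}→10  {6,7,8,9,10}→10
  6 left: {2,6,7,8,9,10}→15  {4,5,7,8,9,10}→15  {5,6,7,8,9,10}→20
  7 left: {2,5,6,7,8,9,10}→35  {3,4,5,7,8,9,10}→15  {4,5,6,7,8,9,10}→35
  8 left: {1,2,5,6,7,8,9,10}→35  {2,4,5,6,7,8,9,10}→70  {3,4,5,6,7,8,9,10}→50
  9 left: {1,2,4,5,6,7,8,9,10}→105  {2,3,4,5,6,7,8,9,10}→120
  placing 0:b first → 225 extensions
  placing 1:y first → 120 extensions
total linear extensions = 345

345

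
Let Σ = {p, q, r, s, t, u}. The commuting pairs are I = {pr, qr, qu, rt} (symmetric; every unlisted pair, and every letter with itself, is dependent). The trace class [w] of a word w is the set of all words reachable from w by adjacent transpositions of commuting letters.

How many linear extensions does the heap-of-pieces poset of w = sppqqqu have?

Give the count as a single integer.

piece 0:s — minimal
piece 1:p rests on {0:s}
piece 2:p rests on {1:p}
piece 3:q rests on {2:p}
piece 4:q rests on {3:q}
piece 5:q rests on {4:q}
piece 6:u rests on {2:p}
minimal pieces: {0:s}
ways to finish when only these pieces remain (= sum over removing one remaining piece with nothing left below it):
  1 left: {5}→1  {6}→1
  2 left: {4,5}→1  {5,6}→2
  3 left: {3,4,5}→1  {4,5,6}→3
  4 left: {3,4,5,6}→4
  5 left: {2,3,4,5,6}→4
  placing 0:s first → 4 extensions

4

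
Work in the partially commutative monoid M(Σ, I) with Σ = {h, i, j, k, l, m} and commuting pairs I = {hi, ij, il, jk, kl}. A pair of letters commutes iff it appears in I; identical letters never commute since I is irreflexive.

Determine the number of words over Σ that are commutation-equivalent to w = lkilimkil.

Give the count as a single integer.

30

drop 0:l onto floor
drop 1:k onto floor
drop 2:i onto {1:k}
drop 3:l onto {0:l}
drop 4:i onto {2:i}
drop 5:m onto {3:l, 4:i}
drop 6:k onto {5:m}
drop 7:i onto {6:k}
drop 8:l onto {5:m}
ground layer = {0:l, 1:k}
drop-orders for the pieces not yet dropped (sum over which currently-grounded one goes next):
  1 to go: {7} 1  {8} 1
  2 to go: {6,7} 1  {7,8} 2
  3 to go: {6,7,8} 3
  4 to go: {5,6,7,8} 3
  5 to go: {3,5,6,7,8} 3  {4,5,6,7,8} 3
  6 to go: {0,3,5,6,7,8} 3  {2,4,5,6,7,8} 3  {3,4,5,6,7,8} 6
  7 to go: {0,3,4,5,6,7,8} 9  {1,2,4,5,6,7,8} 3  {2,3,4,5,6,7,8} 9
  if 0:l drops first: 12 orders
  if 1:k drops first: 18 orders
heap linearizations: 30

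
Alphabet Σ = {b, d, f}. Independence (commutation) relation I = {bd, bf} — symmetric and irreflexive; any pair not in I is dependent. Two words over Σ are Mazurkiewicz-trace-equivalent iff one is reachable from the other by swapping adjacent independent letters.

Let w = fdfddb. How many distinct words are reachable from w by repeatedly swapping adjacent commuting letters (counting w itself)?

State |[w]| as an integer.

drop 0:f onto floor
drop 1:d onto {0:f}
drop 2:f onto {1:d}
drop 3:d onto {2:f}
drop 4:d onto {3:d}
drop 5:b onto floor
ground layer = {0:f, 5:b}
drop-orders for the pieces not yet dropped (sum over which currently-grounded one goes next):
  1 to go: {4} 1  {5} 1
  2 to go: {3,4} 1  {4,5} 2
  3 to go: {2,3,4} 1  {3,4,5} 3
  4 to go: {1,2,3,4} 1  {2,3,4,5} 4
  if 0:f drops first: 5 orders
  if 5:b drops first: 1 orders
heap linearizations: 6

6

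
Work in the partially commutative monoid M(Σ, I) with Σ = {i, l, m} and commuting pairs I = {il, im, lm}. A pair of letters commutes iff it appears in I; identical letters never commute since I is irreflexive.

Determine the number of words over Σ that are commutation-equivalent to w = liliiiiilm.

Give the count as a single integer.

drop 0:l onto floor
drop 1:i onto floor
drop 2:l onto {0:l}
drop 3:i onto {1:i}
drop 4:i onto {3:i}
drop 5:i onto {4:i}
drop 6:i onto {5:i}
drop 7:i onto {6:i}
drop 8:l onto {2:l}
drop 9:m onto floor
ground layer = {0:l, 1:i, 9:m}
drop-orders for the pieces not yet dropped (sum over which currently-grounded one goes next):
  1 to go: {7} 1  {8} 1  {9} 1
  2 to go: {2,8} 1  {6,7} 1  {7,8} 2  {7,9} 2  {8,9} 2
  3 to go: {0,2,8} 1  {2,7,8} 3  {2,8,9} 3  {5,6,7} 1  {6,7,8} 3  {6,7,9} 3  {7,8,9} 6
  4 to go: {0,2,7,8} 4  {0,2,8,9} 4  {2,6,7,8} 6  {2,7,8,9} 12  {4,5,6,7} 1  {5,6,7,8} 4  {5,6,7,9} 4  {6,7,8,9} 12
  5 to go: {0,2,6,7,8} 10  {0,2,7,8,9} 20  {2,5,6,7,8} 10  {2,6,7,8,9} 30  {3,4,5,6,7} 1  {4,5,6,7,8} 5  {4,5,6,7,9} 5  {5,6,7,8,9} 20
  6 to go: {0,2,5,6,7,8} 20  {0,2,6,7,8,9} 60  {1,3,4,5,6,7} 1  {2,4,5,6,7,8} 15  {2,5,6,7,8,9} 60  {3,4,5,6,7,8} 6  {3,4,5,6,7,9} 6  {4,5,6,7,8,9} 30
  7 to go: {0,2,4,5,6,7,8} 35  {0,2,5,6,7,8,9} 140  {1,3,4,5,6,7,8} 7  {1,3,4,5,6,7,9} 7  {2,3,4,5,6,7,8} 21  {2,4,5,6,7,8,9} 105  {3,4,5,6,7,8,9} 42
  8 to go: {0,2,3,4,5,6,7,8} 56  {0,2,4,5,6,7,8,9} 280  {1,2,3,4,5,6,7,8} 28  {1,3,4,5,6,7,8,9} 56  {2,3,4,5,6,7,8,9} 168
  if 0:l drops first: 252 orders
  if 1:i drops first: 504 orders
  if 9:m drops first: 84 orders
heap linearizations: 840

840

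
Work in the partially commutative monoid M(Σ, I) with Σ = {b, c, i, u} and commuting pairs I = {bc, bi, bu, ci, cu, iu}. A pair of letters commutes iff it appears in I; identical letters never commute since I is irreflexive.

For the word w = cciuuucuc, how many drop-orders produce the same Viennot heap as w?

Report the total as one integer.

piece 0:c — minimal
piece 1:c rests on {0:c}
piece 2:i — minimal
piece 3:u — minimal
piece 4:u rests on {3:u}
piece 5:u rests on {4:u}
piece 6:c rests on {1:c}
piece 7:u rests on {5:u}
piece 8:c rests on {6:c}
minimal pieces: {0:c, 2:i, 3:u}
ways to finish when only these pieces remain (= sum over removing one remaining piece with nothing left below it):
  1 left: {2}→1  {7}→1  {8}→1
  2 left: {2,7}→2  {2,8}→2  {5,7}→1  {6,8}→1  {7,8}→2
  3 left: {1,6,8}→1  {2,5,7}→3  {2,6,8}→3  {2,7,8}→6  {4,5,7}→1  {5,7,8}→3  {6,7,8}→3
  4 left: {0,1,6,8}→1  {1,2,6,8}→4  {1,6,7,8}→4  {2,4,5,7}→4  {2,5,7,8}→12  {2,6,7,8}→12  {3,4,5,7}→1  {4,5,7,8}→4  {5,6,7,8}→6
  5 left: {0,1,2,6,8}→5  {0,1,6,7,8}→5  {1,2,6,7,8}→20  {1,5,6,7,8}→10  {2,3,4,5,7}→5  {2,4,5,7,8}→20  {2,5,6,7,8}→30  {3,4,5,7,8}→5  {4,5,6,7,8}→10
  6 left: {0,1,2,6,7,8}→30  {0,1,5,6,7,8}→15  {1,2,5,6,7,8}→60  {1,4,5,6,7,8}→20  {2,3,4,5,7,8}→30  {2,4,5,6,7,8}→60  {3,4,5,6,7,8}→15
  7 left: {0,1,2,5,6,7,8}→105  {0,1,4,5,6,7,8}→35  {1,2,4,5,6,7,8}→140  {1,3,4,5,6,7,8}→35  {2,3,4,5,6,7,8}→105
  placing 0:c first → 280 extensions
  placing 2:i first → 70 extensions
  placing 3:u first → 280 extensions
total linear extensions = 630

630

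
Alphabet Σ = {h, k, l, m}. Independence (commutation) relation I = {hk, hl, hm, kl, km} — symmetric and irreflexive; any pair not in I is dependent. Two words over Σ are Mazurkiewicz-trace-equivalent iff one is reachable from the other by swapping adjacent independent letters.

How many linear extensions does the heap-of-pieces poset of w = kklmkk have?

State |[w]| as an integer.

#0=k has no predecessor
#1=k depends on [0:k]
#2=l has no predecessor
#3=m depends on [2:l]
#4=k depends on [1:k]
#5=k depends on [4:k]
sources: [0:k, 2:l]
N(rest) = Σ N(rest − s) over sources s of rest; N(one piece) = 1:
  size 1 → [3]=1  [5]=1
  size 2 → [2,3]=1  [3,5]=2  [4,5]=1
  size 3 → [1,4,5]=1  [2,3,5]=3  [3,4,5]=3
  size 4 → [0,1,4,5]=1  [1,3,4,5]=4  [2,3,4,5]=6
  first=0(k) contributes 10
  first=2(l) contributes 5
|[w]| = 15

15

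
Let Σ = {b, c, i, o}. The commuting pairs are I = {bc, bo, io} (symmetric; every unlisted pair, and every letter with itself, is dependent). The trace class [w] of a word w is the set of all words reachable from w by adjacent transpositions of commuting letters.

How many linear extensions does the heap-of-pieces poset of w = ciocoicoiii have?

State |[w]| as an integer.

drop 0:c onto floor
drop 1:i onto {0:c}
drop 2:o onto {0:c}
drop 3:c onto {1:i, 2:o}
drop 4:o onto {3:c}
drop 5:i onto {3:c}
drop 6:c onto {4:o, 5:i}
drop 7:o onto {6:c}
drop 8:i onto {6:c}
drop 9:i onto {8:i}
drop 10:i onto {9:i}
ground layer = {0:c}
drop-orders for the pieces not yet dropped (sum over which currently-grounded one goes next):
  1 to go: {7} 1  {10} 1
  2 to go: {7,10} 2  {9,10} 1
  3 to go: {7,9,10} 3  {8,9,10} 1
  4 to go: {7,8,9,10} 4
  5 to go: {6,7,8,9,10} 4
  6 to go: {4,6,7,8,9,10} 4  {5,6,7,8,9,10} 4
  7 to go: {4,5,6,7,8,9,10} 8
  8 to go: {3,4,5,6,7,8,9,10} 8
  9 to go: {1,3,4,5,6,7,8,9,10} 8  {2,3,4,5,6,7,8,9,10} 8
  if 0:c drops first: 16 orders

16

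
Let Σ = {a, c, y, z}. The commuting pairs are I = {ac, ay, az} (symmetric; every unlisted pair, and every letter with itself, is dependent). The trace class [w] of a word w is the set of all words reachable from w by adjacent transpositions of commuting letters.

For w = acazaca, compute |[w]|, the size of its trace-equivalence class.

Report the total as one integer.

35

0(a) covers ∅
1(c) covers ∅
2(a) covers 0:a
3(z) covers 1:c
4(a) covers 2:a
5(c) covers 3:z
6(a) covers 4:a
floor of heap: 0:a, 1:c
completions by unplaced set U, small U first (add the entries for U minus each lowest piece of U):
  |U|=1: {5}:1  {6}:1
  |U|=2: {3,5}:1  {4,6}:1  {5,6}:2
  |U|=3: {1,3,5}:1  {2,4,6}:1  {3,5,6}:3  {4,5,6}:3
  |U|=4: {0,2,4,6}:1  {1,3,5,6}:4  {2,4,5,6}:4  {3,4,5,6}:6
  |U|=5: {0,2,4,5,6}:5  {1,3,4,5,6}:10  {2,3,4,5,6}:10
  start at 0(a): 20
  start at 1(c): 15
sum over floor = 35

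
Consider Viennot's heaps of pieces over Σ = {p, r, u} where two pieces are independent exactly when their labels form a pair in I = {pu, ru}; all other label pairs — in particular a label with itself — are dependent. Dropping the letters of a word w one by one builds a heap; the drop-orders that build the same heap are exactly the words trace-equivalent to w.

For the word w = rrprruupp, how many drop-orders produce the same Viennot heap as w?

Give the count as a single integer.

36

0(r) covers ∅
1(r) covers 0:r
2(p) covers 1:r
3(r) covers 2:p
4(r) covers 3:r
5(u) covers ∅
6(u) covers 5:u
7(p) covers 4:r
8(p) covers 7:p
floor of heap: 0:r, 5:u
completions by unplaced set U, small U first (add the entries for U minus each lowest piece of U):
  |U|=1: {6}:1  {8}:1
  |U|=2: {5,6}:1  {6,8}:2  {7,8}:1
  |U|=3: {4,7,8}:1  {5,6,8}:3  {6,7,8}:3
  |U|=4: {3,4,7,8}:1  {4,6,7,8}:4  {5,6,7,8}:6
  |U|=5: {2,3,4,7,8}:1  {3,4,6,7,8}:5  {4,5,6,7,8}:10
  |U|=6: {1,2,3,4,7,8}:1  {2,3,4,6,7,8}:6  {3,4,5,6,7,8}:15
  |U|=7: {0,1,2,3,4,7,8}:1  {1,2,3,4,6,7,8}:7  {2,3,4,5,6,7,8}:21
  start at 0(r): 28
  start at 5(u): 8
sum over floor = 36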